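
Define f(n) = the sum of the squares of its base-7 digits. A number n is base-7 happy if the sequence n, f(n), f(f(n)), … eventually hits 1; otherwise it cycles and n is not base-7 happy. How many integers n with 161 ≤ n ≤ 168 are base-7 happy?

161: 161 → 13 → 37 → 29 → 17 → 13  (repeats 13)
162: 162 → 14 → 4 → 16 → 8 → 2 → 4  (repeats 4)
163: 163 → 17 → 13 → 37 → 29 → 17  (repeats 17)
164: 164 → 22 → 10 → 10  (repeats 10)
165: 165 → 29 → 17 → 13 → 37 → 29  (repeats 29)
166: 166 → 38 → 34 → 52 → 10 → 10  (repeats 10)
167: 167 → 49 → 1  (reaches 1)
168: 168 → 18 → 20 → 40 → 50 → 2 → 4 → 16 → 8 → 2  (repeats 2)
base-7 happy: 167

1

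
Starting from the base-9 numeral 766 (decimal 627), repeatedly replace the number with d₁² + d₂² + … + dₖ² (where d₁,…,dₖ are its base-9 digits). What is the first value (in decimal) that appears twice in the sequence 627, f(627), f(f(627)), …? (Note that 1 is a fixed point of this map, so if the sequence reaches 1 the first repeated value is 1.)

627 = (7,6,6)_9 → 7² + 6² + 6² = 49 + 36 + 36 = 121
121 = (1,4,4)_9 → 1² + 4² + 4² = 1 + 16 + 16 = 33
33 = (3,6)_9 → 3² + 6² = 9 + 36 = 45
45 = (5,0)_9 → 5² + 0² = 25 + 0 = 25
25 = (2,7)_9 → 2² + 7² = 4 + 49 = 53
53 = (5,8)_9 → 5² + 8² = 25 + 64 = 89
89 = (1,0,8)_9 → 1² + 0² + 8² = 1 + 0 + 64 = 65
65 = (7,2)_9 → 7² + 2² = 49 + 4 = 53  — 53 already appeared earlier.

53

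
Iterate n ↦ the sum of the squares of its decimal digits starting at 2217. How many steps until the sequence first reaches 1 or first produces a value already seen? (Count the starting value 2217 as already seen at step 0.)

9

2217 → 58
58 → 89
89 → 145
145 → 42
42 → 20
20 → 4
4 → 16
16 → 37
37 → 58  — 58 repeats.
That took 9 steps.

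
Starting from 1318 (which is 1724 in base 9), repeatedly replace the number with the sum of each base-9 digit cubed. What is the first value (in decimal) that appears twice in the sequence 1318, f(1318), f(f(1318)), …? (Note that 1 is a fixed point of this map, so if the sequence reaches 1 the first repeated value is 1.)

1318 = (1,7,2,4)_9 → 416
416 = (5,1,2)_9 → 134
134 = (1,5,8)_9 → 638
638 = (7,7,8)_9 → 1198
1198 = (1,5,7,1)_9 → 470
470 = (5,7,2)_9 → 476
476 = (5,7,8)_9 → 980
980 = (1,3,0,8)_9 → 540
540 = (6,6,0)_9 → 432
432 = (5,3,0)_9 → 152
152 = (1,7,8)_9 → 856
856 = (1,1,5,1)_9 → 128
128 = (1,5,2)_9 → 134  — 134 already appeared earlier.

134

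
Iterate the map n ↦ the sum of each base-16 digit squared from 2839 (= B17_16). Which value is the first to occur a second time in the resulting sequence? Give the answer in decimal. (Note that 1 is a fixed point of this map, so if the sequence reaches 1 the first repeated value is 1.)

2839 = (11,1,7)_16 → 11² + 1² + 7² = 171
171 = (10,11)_16 → 10² + 11² = 221
221 = (13,13)_16 → 13² + 13² = 338
338 = (1,5,2)_16 → 1² + 5² + 2² = 30
30 = (1,14)_16 → 1² + 14² = 197
197 = (12,5)_16 → 12² + 5² = 169
169 = (10,9)_16 → 10² + 9² = 181
181 = (11,5)_16 → 11² + 5² = 146
146 = (9,2)_16 → 9² + 2² = 85
85 = (5,5)_16 → 5² + 5² = 50
50 = (3,2)_16 → 3² + 2² = 13
13 = (13)_16 → 13² = 169  — 169 already appeared earlier.

169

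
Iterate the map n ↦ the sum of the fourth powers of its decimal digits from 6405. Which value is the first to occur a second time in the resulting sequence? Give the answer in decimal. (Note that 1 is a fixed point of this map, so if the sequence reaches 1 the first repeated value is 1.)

6405 → 6⁴ + 4⁴ + 0⁴ + 5⁴ = 1296 + 256 + 0 + 625 = 2177
2177 → 2⁴ + 1⁴ + 7⁴ + 7⁴ = 16 + 1 + 2401 + 2401 = 4819
4819 → 4⁴ + 8⁴ + 1⁴ + 9⁴ = 256 + 4096 + 1 + 6561 = 10914
10914 → 1⁴ + 0⁴ + 9⁴ + 1⁴ + 4⁴ = 1 + 0 + 6561 + 1 + 256 = 6819
6819 → 6⁴ + 8⁴ + 1⁴ + 9⁴ = 1296 + 4096 + 1 + 6561 = 11954
11954 → 1⁴ + 1⁴ + 9⁴ + 5⁴ + 4⁴ = 1 + 1 + 6561 + 625 + 256 = 7444
7444 → 7⁴ + 4⁴ + 4⁴ + 4⁴ = 2401 + 256 + 256 + 256 = 3169
3169 → 3⁴ + 1⁴ + 6⁴ + 9⁴ = 81 + 1 + 1296 + 6561 = 7939
7939 → 7⁴ + 9⁴ + 3⁴ + 9⁴ = 2401 + 6561 + 81 + 6561 = 15604
15604 → 1⁴ + 5⁴ + 6⁴ + 0⁴ + 4⁴ = 1 + 625 + 1296 + 0 + 256 = 2178
2178 → 2⁴ + 1⁴ + 7⁴ + 8⁴ = 16 + 1 + 2401 + 4096 = 6514
6514 → 6⁴ + 5⁴ + 1⁴ + 4⁴ = 1296 + 625 + 1 + 256 = 2178  — 2178 already appeared earlier.

2178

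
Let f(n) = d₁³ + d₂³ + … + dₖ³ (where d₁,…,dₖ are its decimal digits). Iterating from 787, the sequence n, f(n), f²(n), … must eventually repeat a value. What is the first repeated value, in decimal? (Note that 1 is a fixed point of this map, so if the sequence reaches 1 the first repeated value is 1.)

1

787 → 7³ + 8³ + 7³ = 343 + 512 + 343 = 1198
1198 → 1³ + 1³ + 9³ + 8³ = 1 + 1 + 729 + 512 = 1243
1243 → 1³ + 2³ + 4³ + 3³ = 1 + 8 + 64 + 27 = 100
100 → 1³ + 0³ + 0³ = 1 + 0 + 0 = 1  — reached the fixed point 1.
1 → 1, so 1 is the first repeated value.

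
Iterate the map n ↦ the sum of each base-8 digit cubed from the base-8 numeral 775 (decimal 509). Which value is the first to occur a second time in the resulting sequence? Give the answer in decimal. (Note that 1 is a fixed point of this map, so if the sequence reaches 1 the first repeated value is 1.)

509 = (7,7,5)_8 → 7³ + 7³ + 5³ = 343 + 343 + 125 = 811
811 = (1,4,5,3)_8 → 1³ + 4³ + 5³ + 3³ = 1 + 64 + 125 + 27 = 217
217 = (3,3,1)_8 → 3³ + 3³ + 1³ = 27 + 27 + 1 = 55
55 = (6,7)_8 → 6³ + 7³ = 216 + 343 = 559
559 = (1,0,5,7)_8 → 1³ + 0³ + 5³ + 7³ = 1 + 0 + 125 + 343 = 469
469 = (7,2,5)_8 → 7³ + 2³ + 5³ = 343 + 8 + 125 = 476
476 = (7,3,4)_8 → 7³ + 3³ + 4³ = 343 + 27 + 64 = 434
434 = (6,6,2)_8 → 6³ + 6³ + 2³ = 216 + 216 + 8 = 440
440 = (6,7,0)_8 → 6³ + 7³ + 0³ = 216 + 343 + 0 = 559  — 559 already appeared earlier.

559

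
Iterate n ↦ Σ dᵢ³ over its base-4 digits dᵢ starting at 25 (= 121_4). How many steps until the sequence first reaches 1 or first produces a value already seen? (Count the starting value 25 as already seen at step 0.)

3

25 = (1,2,1)_4 → 1³ + 2³ + 1³ = 1 + 8 + 1 = 10
10 = (2,2)_4 → 2³ + 2³ = 8 + 8 = 16
16 = (1,0,0)_4 → 1³ + 0³ + 0³ = 1 + 0 + 0 = 1  — reached 1.
That took 3 steps.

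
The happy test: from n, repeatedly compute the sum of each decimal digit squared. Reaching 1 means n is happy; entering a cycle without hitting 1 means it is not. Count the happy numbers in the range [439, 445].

439: 439 → 106 → 37 → 58 → 89 → 145 → 42 → 20 → 4 → 16 → 37  — not happy
440: 440 → 32 → 13 → 10 → 1  — happy
441: 441 → 33 → 18 → 65 → 61 → 37 → 58 → 89 → 145 → 42 → 20 → 4 → 16 → 37  — not happy
442: 442 → 36 → 45 → 41 → 17 → 50 → 25 → 29 → 85 → 89 → 145 → 42 → 20 → 4 → 16 → 37 → 58 → 89  — not happy
443: 443 → 41 → 17 → 50 → 25 → 29 → 85 → 89 → 145 → 42 → 20 → 4 → 16 → 37 → 58 → 89  — not happy
444: 444 → 48 → 80 → 64 → 52 → 29 → 85 → 89 → 145 → 42 → 20 → 4 → 16 → 37 → 58 → 89  — not happy
445: 445 → 57 → 74 → 65 → 61 → 37 → 58 → 89 → 145 → 42 → 20 → 4 → 16 → 37  — not happy
happy: 440

1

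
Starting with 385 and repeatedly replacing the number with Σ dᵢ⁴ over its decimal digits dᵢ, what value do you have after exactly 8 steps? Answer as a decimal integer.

385 → 3⁴ + 8⁴ + 5⁴ = 4802
4802 → 4⁴ + 8⁴ + 0⁴ + 2⁴ = 4368
4368 → 4⁴ + 3⁴ + 6⁴ + 8⁴ = 5729
5729 → 5⁴ + 7⁴ + 2⁴ + 9⁴ = 9603
9603 → 9⁴ + 6⁴ + 0⁴ + 3⁴ = 7938
7938 → 7⁴ + 9⁴ + 3⁴ + 8⁴ = 13139
13139 → 1⁴ + 3⁴ + 1⁴ + 3⁴ + 9⁴ = 6725
6725 → 6⁴ + 7⁴ + 2⁴ + 5⁴ = 4338

4338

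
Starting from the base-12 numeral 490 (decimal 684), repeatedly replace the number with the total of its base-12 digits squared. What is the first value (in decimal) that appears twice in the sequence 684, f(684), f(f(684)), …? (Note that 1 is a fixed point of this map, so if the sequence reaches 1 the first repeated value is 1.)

684 = (4,9,0)_12 → 4² + 9² + 0² = 16 + 81 + 0 = 97
97 = (8,1)_12 → 8² + 1² = 64 + 1 = 65
65 = (5,5)_12 → 5² + 5² = 25 + 25 = 50
50 = (4,2)_12 → 4² + 2² = 16 + 4 = 20
20 = (1,8)_12 → 1² + 8² = 1 + 64 = 65  — 65 already appeared earlier.

65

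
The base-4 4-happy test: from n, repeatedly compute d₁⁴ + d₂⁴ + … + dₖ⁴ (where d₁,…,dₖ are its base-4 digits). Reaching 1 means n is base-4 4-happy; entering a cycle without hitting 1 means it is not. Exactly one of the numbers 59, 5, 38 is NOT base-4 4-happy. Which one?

59

59: 59 → 178 → 113 → 83 → 83  — repeats 83 (not base-4 4-happy)
5: 5 → 2 → 16 → 1  — reaches 1 (base-4 4-happy)
38: 38 → 33 → 17 → 2 → 16 → 1  — reaches 1 (base-4 4-happy)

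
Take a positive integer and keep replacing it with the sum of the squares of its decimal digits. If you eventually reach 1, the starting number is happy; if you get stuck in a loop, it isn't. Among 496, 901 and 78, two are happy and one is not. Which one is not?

78

496: 496 → 133 → 19 → 82 → 68 → 100 → 1  — reaches 1 (happy)
901: 901 → 82 → 68 → 100 → 1  — reaches 1 (happy)
78: 78 → 113 → 11 → 2 → 4 → 16 → 37 → 58 → 89 → 145 → 42 → 20 → 4  — repeats 4 (not happy)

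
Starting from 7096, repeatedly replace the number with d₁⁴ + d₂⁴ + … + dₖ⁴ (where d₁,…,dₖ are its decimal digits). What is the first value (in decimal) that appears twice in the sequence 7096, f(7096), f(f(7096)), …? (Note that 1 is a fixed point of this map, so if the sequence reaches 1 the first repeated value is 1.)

7096 → 7⁴ + 0⁴ + 9⁴ + 6⁴ = 2401 + 0 + 6561 + 1296 = 10258
10258 → 1⁴ + 0⁴ + 2⁴ + 5⁴ + 8⁴ = 1 + 0 + 16 + 625 + 4096 = 4738
4738 → 4⁴ + 7⁴ + 3⁴ + 8⁴ = 256 + 2401 + 81 + 4096 = 6834
6834 → 6⁴ + 8⁴ + 3⁴ + 4⁴ = 1296 + 4096 + 81 + 256 = 5729
5729 → 5⁴ + 7⁴ + 2⁴ + 9⁴ = 625 + 2401 + 16 + 6561 = 9603
9603 → 9⁴ + 6⁴ + 0⁴ + 3⁴ = 6561 + 1296 + 0 + 81 = 7938
7938 → 7⁴ + 9⁴ + 3⁴ + 8⁴ = 2401 + 6561 + 81 + 4096 = 13139
13139 → 1⁴ + 3⁴ + 1⁴ + 3⁴ + 9⁴ = 1 + 81 + 1 + 81 + 6561 = 6725
6725 → 6⁴ + 7⁴ + 2⁴ + 5⁴ = 1296 + 2401 + 16 + 625 = 4338
4338 → 4⁴ + 3⁴ + 3⁴ + 8⁴ = 256 + 81 + 81 + 4096 = 4514
4514 → 4⁴ + 5⁴ + 1⁴ + 4⁴ = 256 + 625 + 1 + 256 = 1138
1138 → 1⁴ + 1⁴ + 3⁴ + 8⁴ = 1 + 1 + 81 + 4096 = 4179
4179 → 4⁴ + 1⁴ + 7⁴ + 9⁴ = 256 + 1 + 2401 + 6561 = 9219
9219 → 9⁴ + 2⁴ + 1⁴ + 9⁴ = 6561 + 16 + 1 + 6561 = 13139  — 13139 already appeared earlier.

13139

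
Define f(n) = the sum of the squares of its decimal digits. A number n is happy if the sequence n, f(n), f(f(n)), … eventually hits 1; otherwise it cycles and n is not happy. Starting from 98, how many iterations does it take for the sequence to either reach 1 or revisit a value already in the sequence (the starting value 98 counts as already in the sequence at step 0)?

98 → 9² + 8² = 145
145 → 1² + 4² + 5² = 42
42 → 4² + 2² = 20
20 → 2² + 0² = 4
4 → 4² = 16
16 → 1² + 6² = 37
37 → 3² + 7² = 58
58 → 5² + 8² = 89
89 → 8² + 9² = 145  — 145 repeats.
That took 9 steps.

9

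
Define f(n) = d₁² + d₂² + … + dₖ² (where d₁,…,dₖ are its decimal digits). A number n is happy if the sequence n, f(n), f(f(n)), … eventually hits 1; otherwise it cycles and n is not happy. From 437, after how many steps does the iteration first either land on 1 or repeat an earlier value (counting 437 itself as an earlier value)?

437 → 4² + 3² + 7² = 16 + 9 + 49 = 74
74 → 7² + 4² = 49 + 16 = 65
65 → 6² + 5² = 36 + 25 = 61
61 → 6² + 1² = 36 + 1 = 37
37 → 3² + 7² = 9 + 49 = 58
58 → 5² + 8² = 25 + 64 = 89
89 → 8² + 9² = 64 + 81 = 145
145 → 1² + 4² + 5² = 1 + 16 + 25 = 42
42 → 4² + 2² = 16 + 4 = 20
20 → 2² + 0² = 4 + 0 = 4
4 → 4² = 16
16 → 1² + 6² = 1 + 36 = 37  — 37 repeats.
That took 12 steps.

12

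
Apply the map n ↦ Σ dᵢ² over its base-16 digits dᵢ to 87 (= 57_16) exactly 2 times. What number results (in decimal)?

87 = (5,7)_16 → 5² + 7² = 25 + 49 = 74
74 = (4,10)_16 → 4² + 10² = 16 + 100 = 116

116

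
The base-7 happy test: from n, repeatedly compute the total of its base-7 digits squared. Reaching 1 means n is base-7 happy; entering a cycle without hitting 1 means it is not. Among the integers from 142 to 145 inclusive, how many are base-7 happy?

1

142: 142 → 44 → 40 → 50 → 2 → 4 → 16 → 8 → 2  (repeats 2)
143: 143 → 49 → 1  (reaches 1)
144: 144 → 56 → 2 → 4 → 16 → 8 → 2  (repeats 2)
145: 145 → 65 → 9 → 5 → 25 → 25  (repeats 25)
base-7 happy: 143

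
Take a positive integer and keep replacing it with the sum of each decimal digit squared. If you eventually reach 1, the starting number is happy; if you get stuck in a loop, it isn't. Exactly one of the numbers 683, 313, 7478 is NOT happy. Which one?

7478

683: 683 → 109 → 82 → 68 → 100 → 1  — reaches 1 (happy)
313: 313 → 19 → 82 → 68 → 100 → 1  — reaches 1 (happy)
7478: 7478 → 178 → 114 → 18 → 65 → 61 → 37 → 58 → 89 → 145 → 42 → 20 → 4 → 16 → 37  — repeats 37 (not happy)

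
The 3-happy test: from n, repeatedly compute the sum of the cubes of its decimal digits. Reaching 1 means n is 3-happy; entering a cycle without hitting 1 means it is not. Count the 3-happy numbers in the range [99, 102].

99: 99 → 1458 → 702 → 351 → 153 → 153  — not 3-happy
100: 100 → 1  — 3-happy
101: 101 → 2 → 8 → 512 → 134 → 92 → 737 → 713 → 371 → 371  — not 3-happy
102: 102 → 9 → 729 → 1080 → 513 → 153 → 153  — not 3-happy
3-happy: 100

1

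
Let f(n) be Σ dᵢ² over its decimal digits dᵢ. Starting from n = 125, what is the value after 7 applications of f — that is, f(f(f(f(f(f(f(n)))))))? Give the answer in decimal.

58

125 → 1² + 2² + 5² = 1 + 4 + 25 = 30
30 → 3² + 0² = 9 + 0 = 9
9 → 9² = 81
81 → 8² + 1² = 64 + 1 = 65
65 → 6² + 5² = 36 + 25 = 61
61 → 6² + 1² = 36 + 1 = 37
37 → 3² + 7² = 9 + 49 = 58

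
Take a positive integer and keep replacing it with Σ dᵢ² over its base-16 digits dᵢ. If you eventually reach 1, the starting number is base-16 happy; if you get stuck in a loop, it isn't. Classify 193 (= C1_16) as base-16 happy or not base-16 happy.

193 = (12,1)_16 → 145
145 = (9,1)_16 → 82
82 = (5,2)_16 → 29
29 = (1,13)_16 → 170
170 = (10,10)_16 → 200
200 = (12,8)_16 → 208
208 = (13,0)_16 → 169
169 = (10,9)_16 → 181
181 = (11,5)_16 → 146
146 = (9,2)_16 → 85
85 = (5,5)_16 → 50
50 = (3,2)_16 → 13
13 = (13)_16 → 169  — 169 already seen; the sequence cycles without reaching 1.

not base-16 happy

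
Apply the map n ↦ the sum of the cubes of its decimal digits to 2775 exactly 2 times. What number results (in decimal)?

2775 → 2³ + 7³ + 7³ + 5³ = 819
819 → 8³ + 1³ + 9³ = 1242

1242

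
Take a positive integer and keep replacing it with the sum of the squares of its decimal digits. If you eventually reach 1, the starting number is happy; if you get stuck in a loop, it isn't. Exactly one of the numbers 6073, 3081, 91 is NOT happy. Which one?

3081

6073: 6073 → 94 → 97 → 130 → 10 → 1  — reaches 1 (happy)
3081: 3081 → 74 → 65 → 61 → 37 → 58 → 89 → 145 → 42 → 20 → 4 → 16 → 37  — repeats 37 (not happy)
91: 91 → 82 → 68 → 100 → 1  — reaches 1 (happy)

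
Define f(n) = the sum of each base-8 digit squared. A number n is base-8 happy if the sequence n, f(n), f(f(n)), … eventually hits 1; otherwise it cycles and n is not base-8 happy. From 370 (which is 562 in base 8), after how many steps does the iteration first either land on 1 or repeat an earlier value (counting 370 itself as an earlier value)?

370 = (5,6,2)_8 → 5² + 6² + 2² = 65
65 = (1,0,1)_8 → 1² + 0² + 1² = 2
2 = (2)_8 → 2² = 4
4 = (4)_8 → 4² = 16
16 = (2,0)_8 → 2² + 0² = 4  — 4 repeats.
That took 5 steps.

5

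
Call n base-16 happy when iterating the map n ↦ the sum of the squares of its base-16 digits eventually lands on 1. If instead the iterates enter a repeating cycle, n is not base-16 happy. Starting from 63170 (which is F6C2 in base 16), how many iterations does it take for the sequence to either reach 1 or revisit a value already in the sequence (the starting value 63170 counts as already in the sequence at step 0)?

63170 = (15,6,12,2)_16 → 409
409 = (1,9,9)_16 → 163
163 = (10,3)_16 → 109
109 = (6,13)_16 → 205
205 = (12,13)_16 → 313
313 = (1,3,9)_16 → 91
91 = (5,11)_16 → 146
146 = (9,2)_16 → 85
85 = (5,5)_16 → 50
50 = (3,2)_16 → 13
13 = (13)_16 → 169
169 = (10,9)_16 → 181
181 = (11,5)_16 → 146  — 146 repeats.
That took 13 steps.

13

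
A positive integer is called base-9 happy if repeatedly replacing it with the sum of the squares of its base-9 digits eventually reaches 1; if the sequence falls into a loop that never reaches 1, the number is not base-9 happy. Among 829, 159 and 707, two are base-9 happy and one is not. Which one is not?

829: 829 → 7 → 49 → 41 → 41  — repeats 41 (not base-9 happy)
159: 159 → 101 → 9 → 1  — reaches 1 (base-9 happy)
707: 707 → 125 → 81 → 1  — reaches 1 (base-9 happy)

829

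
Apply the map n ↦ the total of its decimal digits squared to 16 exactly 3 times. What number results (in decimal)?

89

16 → 1² + 6² = 1 + 36 = 37
37 → 3² + 7² = 9 + 49 = 58
58 → 5² + 8² = 25 + 64 = 89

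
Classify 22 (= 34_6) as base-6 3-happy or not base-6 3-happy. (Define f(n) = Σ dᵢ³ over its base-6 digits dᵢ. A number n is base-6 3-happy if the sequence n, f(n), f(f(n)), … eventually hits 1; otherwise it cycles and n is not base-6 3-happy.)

base-6 3-happy

22 = (3,4)_6 → 3³ + 4³ = 91
91 = (2,3,1)_6 → 2³ + 3³ + 1³ = 36
36 = (1,0,0)_6 → 1³ + 0³ + 0³ = 1  — reached 1.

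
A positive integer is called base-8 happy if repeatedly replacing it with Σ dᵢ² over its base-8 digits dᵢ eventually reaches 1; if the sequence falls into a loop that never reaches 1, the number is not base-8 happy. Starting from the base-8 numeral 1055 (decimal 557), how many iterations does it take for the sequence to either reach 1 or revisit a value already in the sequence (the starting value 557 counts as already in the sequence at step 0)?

8

557 = (1,0,5,5)_8 → 1² + 0² + 5² + 5² = 51
51 = (6,3)_8 → 6² + 3² = 45
45 = (5,5)_8 → 5² + 5² = 50
50 = (6,2)_8 → 6² + 2² = 40
40 = (5,0)_8 → 5² + 0² = 25
25 = (3,1)_8 → 3² + 1² = 10
10 = (1,2)_8 → 1² + 2² = 5
5 = (5)_8 → 5² = 25  — 25 repeats.
That took 8 steps.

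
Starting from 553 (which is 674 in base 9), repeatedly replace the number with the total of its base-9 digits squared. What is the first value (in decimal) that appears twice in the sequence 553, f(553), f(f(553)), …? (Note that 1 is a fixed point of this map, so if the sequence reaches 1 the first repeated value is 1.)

1

553 = (6,7,4)_9 → 6² + 7² + 4² = 36 + 49 + 16 = 101
101 = (1,2,2)_9 → 1² + 2² + 2² = 1 + 4 + 4 = 9
9 = (1,0)_9 → 1² + 0² = 1 + 0 = 1  — reached the fixed point 1.
1 → 1, so 1 is the first repeated value.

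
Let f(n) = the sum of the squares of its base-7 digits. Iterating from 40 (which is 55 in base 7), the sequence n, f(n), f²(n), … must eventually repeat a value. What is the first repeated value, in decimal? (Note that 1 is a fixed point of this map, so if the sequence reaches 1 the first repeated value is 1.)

2

40 = (5,5)_7 → 50
50 = (1,0,1)_7 → 2
2 = (2)_7 → 4
4 = (4)_7 → 16
16 = (2,2)_7 → 8
8 = (1,1)_7 → 2  — 2 already appeared earlier.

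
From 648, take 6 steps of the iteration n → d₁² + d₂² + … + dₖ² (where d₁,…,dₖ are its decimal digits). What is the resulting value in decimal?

145

648 → 6² + 4² + 8² = 36 + 16 + 64 = 116
116 → 1² + 1² + 6² = 1 + 1 + 36 = 38
38 → 3² + 8² = 9 + 64 = 73
73 → 7² + 3² = 49 + 9 = 58
58 → 5² + 8² = 25 + 64 = 89
89 → 8² + 9² = 64 + 81 = 145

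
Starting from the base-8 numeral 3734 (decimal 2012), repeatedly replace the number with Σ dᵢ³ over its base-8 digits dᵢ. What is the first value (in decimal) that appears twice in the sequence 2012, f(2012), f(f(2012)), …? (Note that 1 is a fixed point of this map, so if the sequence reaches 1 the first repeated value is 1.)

469

2012 = (3,7,3,4)_8 → 3³ + 7³ + 3³ + 4³ = 461
461 = (7,1,5)_8 → 7³ + 1³ + 5³ = 469
469 = (7,2,5)_8 → 7³ + 2³ + 5³ = 476
476 = (7,3,4)_8 → 7³ + 3³ + 4³ = 434
434 = (6,6,2)_8 → 6³ + 6³ + 2³ = 440
440 = (6,7,0)_8 → 6³ + 7³ + 0³ = 559
559 = (1,0,5,7)_8 → 1³ + 0³ + 5³ + 7³ = 469  — 469 already appeared earlier.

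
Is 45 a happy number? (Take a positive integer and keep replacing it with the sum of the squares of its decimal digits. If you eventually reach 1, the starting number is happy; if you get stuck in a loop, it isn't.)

45 → 41
41 → 17
17 → 50
50 → 25
25 → 29
29 → 85
85 → 89
89 → 145
145 → 42
42 → 20
20 → 4
4 → 16
16 → 37
37 → 58
58 → 89  — 89 already seen; the sequence cycles without reaching 1.

not happy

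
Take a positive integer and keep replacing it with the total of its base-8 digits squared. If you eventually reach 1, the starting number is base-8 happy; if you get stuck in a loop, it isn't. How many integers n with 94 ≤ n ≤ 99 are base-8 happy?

94: 94 → 46 → 61 → 74 → 6 → 36 → 32 → 16 → 4 → 16  (repeats 16)
95: 95 → 59 → 58 → 53 → 61 → 74 → 6 → 36 → 32 → 16 → 4 → 16  (repeats 16)
96: 96 → 17 → 5 → 25 → 10 → 5  (repeats 5)
97: 97 → 18 → 8 → 1  (reaches 1)
98: 98 → 21 → 29 → 34 → 20 → 20  (repeats 20)
99: 99 → 26 → 13 → 26  (repeats 26)
base-8 happy: 97

1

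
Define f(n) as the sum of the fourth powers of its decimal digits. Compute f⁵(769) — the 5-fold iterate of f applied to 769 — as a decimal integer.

9603

769 → 7⁴ + 6⁴ + 9⁴ = 2401 + 1296 + 6561 = 10258
10258 → 1⁴ + 0⁴ + 2⁴ + 5⁴ + 8⁴ = 1 + 0 + 16 + 625 + 4096 = 4738
4738 → 4⁴ + 7⁴ + 3⁴ + 8⁴ = 256 + 2401 + 81 + 4096 = 6834
6834 → 6⁴ + 8⁴ + 3⁴ + 4⁴ = 1296 + 4096 + 81 + 256 = 5729
5729 → 5⁴ + 7⁴ + 2⁴ + 9⁴ = 625 + 2401 + 16 + 6561 = 9603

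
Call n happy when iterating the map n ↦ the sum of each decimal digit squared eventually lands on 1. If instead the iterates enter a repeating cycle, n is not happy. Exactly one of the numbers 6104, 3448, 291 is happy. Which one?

6104: 6104 → 53 → 34 → 25 → 29 → 85 → 89 → 145 → 42 → 20 → 4 → 16 → 37 → 58 → 89  — repeats 89 (not happy)
3448: 3448 → 105 → 26 → 40 → 16 → 37 → 58 → 89 → 145 → 42 → 20 → 4 → 16  — repeats 16 (not happy)
291: 291 → 86 → 100 → 1  — reaches 1 (happy)

291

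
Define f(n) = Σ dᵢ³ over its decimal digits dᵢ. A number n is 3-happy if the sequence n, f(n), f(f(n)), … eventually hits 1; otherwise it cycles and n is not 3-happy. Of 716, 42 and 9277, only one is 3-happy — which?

9277

716: 716 → 560 → 341 → 92 → 737 → 713 → 371 → 371  — repeats 371 (not 3-happy)
42: 42 → 72 → 351 → 153 → 153  — repeats 153 (not 3-happy)
9277: 9277 → 1423 → 100 → 1  — reaches 1 (3-happy)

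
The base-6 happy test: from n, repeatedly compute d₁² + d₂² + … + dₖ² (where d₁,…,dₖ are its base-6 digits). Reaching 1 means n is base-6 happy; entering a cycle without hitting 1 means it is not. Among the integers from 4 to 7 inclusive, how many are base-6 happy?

4: 4 → 16 → 20 → 13 → 5 → 25 → 17 → 29 → 41 → 26 → 20  (repeats 20)
5: 5 → 25 → 17 → 29 → 41 → 26 → 20 → 13 → 5  (repeats 5)
6: 6 → 1  (reaches 1)
7: 7 → 2 → 4 → 16 → 20 → 13 → 5 → 25 → 17 → 29 → 41 → 26 → 20  (repeats 20)
base-6 happy: 6

1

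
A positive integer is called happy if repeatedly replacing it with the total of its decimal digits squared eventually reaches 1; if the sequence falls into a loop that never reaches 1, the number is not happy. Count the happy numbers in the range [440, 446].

440: 440 → 32 → 13 → 10 → 1  — happy
441: 441 → 33 → 18 → 65 → 61 → 37 → 58 → 89 → 145 → 42 → 20 → 4 → 16 → 37  — not happy
442: 442 → 36 → 45 → 41 → 17 → 50 → 25 → 29 → 85 → 89 → 145 → 42 → 20 → 4 → 16 → 37 → 58 → 89  — not happy
443: 443 → 41 → 17 → 50 → 25 → 29 → 85 → 89 → 145 → 42 → 20 → 4 → 16 → 37 → 58 → 89  — not happy
444: 444 → 48 → 80 → 64 → 52 → 29 → 85 → 89 → 145 → 42 → 20 → 4 → 16 → 37 → 58 → 89  — not happy
445: 445 → 57 → 74 → 65 → 61 → 37 → 58 → 89 → 145 → 42 → 20 → 4 → 16 → 37  — not happy
446: 446 → 68 → 100 → 1  — happy
happy: 440, 446

2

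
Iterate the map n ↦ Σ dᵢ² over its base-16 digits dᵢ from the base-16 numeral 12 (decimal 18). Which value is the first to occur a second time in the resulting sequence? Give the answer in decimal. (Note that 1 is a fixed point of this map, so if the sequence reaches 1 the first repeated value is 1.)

169

18 = (1,2)_16 → 1² + 2² = 5
5 = (5)_16 → 5² = 25
25 = (1,9)_16 → 1² + 9² = 82
82 = (5,2)_16 → 5² + 2² = 29
29 = (1,13)_16 → 1² + 13² = 170
170 = (10,10)_16 → 10² + 10² = 200
200 = (12,8)_16 → 12² + 8² = 208
208 = (13,0)_16 → 13² + 0² = 169
169 = (10,9)_16 → 10² + 9² = 181
181 = (11,5)_16 → 11² + 5² = 146
146 = (9,2)_16 → 9² + 2² = 85
85 = (5,5)_16 → 5² + 5² = 50
50 = (3,2)_16 → 3² + 2² = 13
13 = (13)_16 → 13² = 169  — 169 already appeared earlier.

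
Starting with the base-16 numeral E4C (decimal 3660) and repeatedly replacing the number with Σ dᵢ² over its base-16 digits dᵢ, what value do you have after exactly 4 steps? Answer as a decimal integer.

3660 = (14,4,12)_16 → 14² + 4² + 12² = 196 + 16 + 144 = 356
356 = (1,6,4)_16 → 1² + 6² + 4² = 1 + 36 + 16 = 53
53 = (3,5)_16 → 3² + 5² = 9 + 25 = 34
34 = (2,2)_16 → 2² + 2² = 4 + 4 = 8

8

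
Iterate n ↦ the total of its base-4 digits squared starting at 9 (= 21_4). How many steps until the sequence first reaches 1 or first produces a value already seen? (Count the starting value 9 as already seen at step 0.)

4

9 = (2,1)_4 → 2² + 1² = 4 + 1 = 5
5 = (1,1)_4 → 1² + 1² = 1 + 1 = 2
2 = (2)_4 → 2² = 4
4 = (1,0)_4 → 1² + 0² = 1 + 0 = 1  — reached 1.
That took 4 steps.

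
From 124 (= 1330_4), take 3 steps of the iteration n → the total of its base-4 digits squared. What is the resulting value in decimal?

124 = (1,3,3,0)_4 → 1² + 3² + 3² + 0² = 19
19 = (1,0,3)_4 → 1² + 0² + 3² = 10
10 = (2,2)_4 → 2² + 2² = 8

8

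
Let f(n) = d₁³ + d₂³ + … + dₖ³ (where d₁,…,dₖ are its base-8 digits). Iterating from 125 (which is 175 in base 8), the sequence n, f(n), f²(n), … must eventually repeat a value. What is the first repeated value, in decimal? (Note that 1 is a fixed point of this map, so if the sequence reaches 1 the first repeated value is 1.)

125 = (1,7,5)_8 → 1³ + 7³ + 5³ = 469
469 = (7,2,5)_8 → 7³ + 2³ + 5³ = 476
476 = (7,3,4)_8 → 7³ + 3³ + 4³ = 434
434 = (6,6,2)_8 → 6³ + 6³ + 2³ = 440
440 = (6,7,0)_8 → 6³ + 7³ + 0³ = 559
559 = (1,0,5,7)_8 → 1³ + 0³ + 5³ + 7³ = 469  — 469 already appeared earlier.

469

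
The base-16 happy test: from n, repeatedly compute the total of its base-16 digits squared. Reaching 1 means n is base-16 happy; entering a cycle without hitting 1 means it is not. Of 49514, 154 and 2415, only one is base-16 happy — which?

49514: 49514 → 281 → 83 → 34 → 8 → 64 → 16 → 1  — reaches 1 (base-16 happy)
154: 154 → 181 → 146 → 85 → 50 → 13 → 169 → 181  — repeats 181 (not base-16 happy)
2415: 2415 → 342 → 62 → 205 → 313 → 91 → 146 → 85 → 50 → 13 → 169 → 181 → 146  — repeats 146 (not base-16 happy)

49514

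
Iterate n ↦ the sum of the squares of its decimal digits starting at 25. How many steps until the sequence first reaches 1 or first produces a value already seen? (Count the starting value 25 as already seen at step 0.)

11

25 → 2² + 5² = 29
29 → 2² + 9² = 85
85 → 8² + 5² = 89
89 → 8² + 9² = 145
145 → 1² + 4² + 5² = 42
42 → 4² + 2² = 20
20 → 2² + 0² = 4
4 → 4² = 16
16 → 1² + 6² = 37
37 → 3² + 7² = 58
58 → 5² + 8² = 89  — 89 repeats.
That took 11 steps.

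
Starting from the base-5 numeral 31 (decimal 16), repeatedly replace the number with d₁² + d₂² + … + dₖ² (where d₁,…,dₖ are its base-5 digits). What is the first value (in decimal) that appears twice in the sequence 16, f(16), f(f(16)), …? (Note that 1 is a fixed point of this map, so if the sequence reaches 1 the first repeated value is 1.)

16 = (3,1)_5 → 3² + 1² = 9 + 1 = 10
10 = (2,0)_5 → 2² + 0² = 4 + 0 = 4
4 = (4)_5 → 4² = 16  — 16 already appeared earlier.

16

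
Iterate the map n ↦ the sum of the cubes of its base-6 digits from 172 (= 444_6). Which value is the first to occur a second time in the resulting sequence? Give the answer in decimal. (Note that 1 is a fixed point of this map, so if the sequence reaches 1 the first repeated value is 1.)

172 = (4,4,4)_6 → 4³ + 4³ + 4³ = 64 + 64 + 64 = 192
192 = (5,2,0)_6 → 5³ + 2³ + 0³ = 125 + 8 + 0 = 133
133 = (3,4,1)_6 → 3³ + 4³ + 1³ = 27 + 64 + 1 = 92
92 = (2,3,2)_6 → 2³ + 3³ + 2³ = 8 + 27 + 8 = 43
43 = (1,1,1)_6 → 1³ + 1³ + 1³ = 1 + 1 + 1 = 3
3 = (3)_6 → 3³ = 27
27 = (4,3)_6 → 4³ + 3³ = 64 + 27 = 91
91 = (2,3,1)_6 → 2³ + 3³ + 1³ = 8 + 27 + 1 = 36
36 = (1,0,0)_6 → 1³ + 0³ + 0³ = 1 + 0 + 0 = 1  — reached the fixed point 1.
1 → 1, so 1 is the first repeated value.

1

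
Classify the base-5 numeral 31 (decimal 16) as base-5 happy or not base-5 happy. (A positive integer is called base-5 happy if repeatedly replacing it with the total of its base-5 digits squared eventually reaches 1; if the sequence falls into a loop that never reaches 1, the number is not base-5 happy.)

not base-5 happy

16 = (3,1)_5 → 3² + 1² = 9 + 1 = 10
10 = (2,0)_5 → 2² + 0² = 4 + 0 = 4
4 = (4)_5 → 4² = 16  — 16 already seen; the sequence cycles without reaching 1.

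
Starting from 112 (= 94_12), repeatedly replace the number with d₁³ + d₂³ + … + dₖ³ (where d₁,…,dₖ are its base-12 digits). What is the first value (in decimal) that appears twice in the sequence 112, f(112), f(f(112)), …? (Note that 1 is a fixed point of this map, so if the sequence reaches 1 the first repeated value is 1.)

793

112 = (9,4)_12 → 793
793 = (5,6,1)_12 → 342
342 = (2,4,6)_12 → 288
288 = (2,0,0)_12 → 8
8 = (8)_12 → 512
512 = (3,6,8)_12 → 755
755 = (5,2,11)_12 → 1464
1464 = (10,2,0)_12 → 1008
1008 = (7,0,0)_12 → 343
343 = (2,4,7)_12 → 415
415 = (2,10,7)_12 → 1351
1351 = (9,4,7)_12 → 1136
1136 = (7,10,8)_12 → 1855
1855 = (1,0,10,7)_12 → 1344
1344 = (9,4,0)_12 → 793  — 793 already appeared earlier.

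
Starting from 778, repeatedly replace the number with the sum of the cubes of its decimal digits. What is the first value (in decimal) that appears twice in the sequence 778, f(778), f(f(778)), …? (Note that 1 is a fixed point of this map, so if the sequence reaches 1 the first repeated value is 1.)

1

778 → 7³ + 7³ + 8³ = 1198
1198 → 1³ + 1³ + 9³ + 8³ = 1243
1243 → 1³ + 2³ + 4³ + 3³ = 100
100 → 1³ + 0³ + 0³ = 1  — reached the fixed point 1.
1 → 1, so 1 is the first repeated value.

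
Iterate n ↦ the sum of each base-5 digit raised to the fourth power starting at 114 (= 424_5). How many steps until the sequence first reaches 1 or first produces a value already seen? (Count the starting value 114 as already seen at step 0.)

114 = (4,2,4)_5 → 4⁴ + 2⁴ + 4⁴ = 528
528 = (4,1,0,3)_5 → 4⁴ + 1⁴ + 0⁴ + 3⁴ = 338
338 = (2,3,2,3)_5 → 2⁴ + 3⁴ + 2⁴ + 3⁴ = 194
194 = (1,2,3,4)_5 → 1⁴ + 2⁴ + 3⁴ + 4⁴ = 354
354 = (2,4,0,4)_5 → 2⁴ + 4⁴ + 0⁴ + 4⁴ = 528  — 528 repeats.
That took 5 steps.

5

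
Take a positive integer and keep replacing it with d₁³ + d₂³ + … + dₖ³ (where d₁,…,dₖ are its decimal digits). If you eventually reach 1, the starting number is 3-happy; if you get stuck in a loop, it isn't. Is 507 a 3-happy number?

507 → 5³ + 0³ + 7³ = 468
468 → 4³ + 6³ + 8³ = 792
792 → 7³ + 9³ + 2³ = 1080
1080 → 1³ + 0³ + 8³ + 0³ = 513
513 → 5³ + 1³ + 3³ = 153
153 → 1³ + 5³ + 3³ = 153  — 153 already seen; the sequence cycles without reaching 1.

not 3-happy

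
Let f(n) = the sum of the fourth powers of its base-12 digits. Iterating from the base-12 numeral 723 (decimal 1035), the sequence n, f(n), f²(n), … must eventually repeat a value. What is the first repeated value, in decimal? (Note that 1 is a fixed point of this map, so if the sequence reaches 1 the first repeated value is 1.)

1035 = (7,2,3)_12 → 7⁴ + 2⁴ + 3⁴ = 2498
2498 = (1,5,4,2)_12 → 1⁴ + 5⁴ + 4⁴ + 2⁴ = 898
898 = (6,2,10)_12 → 6⁴ + 2⁴ + 10⁴ = 11312
11312 = (6,6,6,8)_12 → 6⁴ + 6⁴ + 6⁴ + 8⁴ = 7984
7984 = (4,7,5,4)_12 → 4⁴ + 7⁴ + 5⁴ + 4⁴ = 3538
3538 = (2,0,6,10)_12 → 2⁴ + 0⁴ + 6⁴ + 10⁴ = 11312  — 11312 already appeared earlier.

11312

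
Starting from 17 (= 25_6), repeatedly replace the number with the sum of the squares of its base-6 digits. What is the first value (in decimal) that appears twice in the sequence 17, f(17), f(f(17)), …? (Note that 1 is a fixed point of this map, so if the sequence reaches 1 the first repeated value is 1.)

17 = (2,5)_6 → 2² + 5² = 4 + 25 = 29
29 = (4,5)_6 → 4² + 5² = 16 + 25 = 41
41 = (1,0,5)_6 → 1² + 0² + 5² = 1 + 0 + 25 = 26
26 = (4,2)_6 → 4² + 2² = 16 + 4 = 20
20 = (3,2)_6 → 3² + 2² = 9 + 4 = 13
13 = (2,1)_6 → 2² + 1² = 4 + 1 = 5
5 = (5)_6 → 5² = 25
25 = (4,1)_6 → 4² + 1² = 16 + 1 = 17  — 17 already appeared earlier.

17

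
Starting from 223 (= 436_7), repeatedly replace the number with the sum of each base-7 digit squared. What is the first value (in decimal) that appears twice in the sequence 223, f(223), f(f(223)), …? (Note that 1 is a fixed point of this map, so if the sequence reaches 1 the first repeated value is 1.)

223 = (4,3,6)_7 → 4² + 3² + 6² = 61
61 = (1,1,5)_7 → 1² + 1² + 5² = 27
27 = (3,6)_7 → 3² + 6² = 45
45 = (6,3)_7 → 6² + 3² = 45  — 45 already appeared earlier.

45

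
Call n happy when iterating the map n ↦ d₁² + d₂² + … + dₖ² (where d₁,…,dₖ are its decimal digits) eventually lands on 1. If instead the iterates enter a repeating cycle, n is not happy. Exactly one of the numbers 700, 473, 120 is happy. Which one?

700

700: 700 → 49 → 97 → 130 → 10 → 1  — reaches 1 (happy)
473: 473 → 74 → 65 → 61 → 37 → 58 → 89 → 145 → 42 → 20 → 4 → 16 → 37  — repeats 37 (not happy)
120: 120 → 5 → 25 → 29 → 85 → 89 → 145 → 42 → 20 → 4 → 16 → 37 → 58 → 89  — repeats 89 (not happy)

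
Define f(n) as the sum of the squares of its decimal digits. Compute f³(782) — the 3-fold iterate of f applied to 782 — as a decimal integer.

782 → 7² + 8² + 2² = 117
117 → 1² + 1² + 7² = 51
51 → 5² + 1² = 26

26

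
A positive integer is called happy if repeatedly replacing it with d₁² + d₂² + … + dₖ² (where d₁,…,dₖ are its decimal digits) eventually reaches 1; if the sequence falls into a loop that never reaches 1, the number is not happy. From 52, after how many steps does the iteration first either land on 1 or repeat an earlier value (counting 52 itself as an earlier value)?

52 → 5² + 2² = 29
29 → 2² + 9² = 85
85 → 8² + 5² = 89
89 → 8² + 9² = 145
145 → 1² + 4² + 5² = 42
42 → 4² + 2² = 20
20 → 2² + 0² = 4
4 → 4² = 16
16 → 1² + 6² = 37
37 → 3² + 7² = 58
58 → 5² + 8² = 89  — 89 repeats.
That took 11 steps.

11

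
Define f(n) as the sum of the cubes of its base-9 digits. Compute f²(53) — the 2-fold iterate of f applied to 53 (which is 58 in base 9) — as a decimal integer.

1029

53 = (5,8)_9 → 5³ + 8³ = 637
637 = (7,7,7)_9 → 7³ + 7³ + 7³ = 1029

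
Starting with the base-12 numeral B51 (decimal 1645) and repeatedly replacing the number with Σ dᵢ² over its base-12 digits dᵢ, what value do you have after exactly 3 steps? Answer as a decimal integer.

1645 = (11,5,1)_12 → 11² + 5² + 1² = 147
147 = (1,0,3)_12 → 1² + 0² + 3² = 10
10 = (10)_12 → 10² = 100

100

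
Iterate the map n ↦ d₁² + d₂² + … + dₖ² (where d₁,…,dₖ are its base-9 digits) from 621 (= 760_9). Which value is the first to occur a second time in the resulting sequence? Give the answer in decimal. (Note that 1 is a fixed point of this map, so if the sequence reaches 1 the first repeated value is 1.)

621 = (7,6,0)_9 → 85
85 = (1,0,4)_9 → 17
17 = (1,8)_9 → 65
65 = (7,2)_9 → 53
53 = (5,8)_9 → 89
89 = (1,0,8)_9 → 65  — 65 already appeared earlier.

65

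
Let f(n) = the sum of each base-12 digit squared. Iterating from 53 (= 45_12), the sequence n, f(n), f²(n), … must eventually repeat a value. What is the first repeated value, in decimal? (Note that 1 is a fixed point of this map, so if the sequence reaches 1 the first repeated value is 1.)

53 = (4,5)_12 → 41
41 = (3,5)_12 → 34
34 = (2,10)_12 → 104
104 = (8,8)_12 → 128
128 = (10,8)_12 → 164
164 = (1,1,8)_12 → 66
66 = (5,6)_12 → 61
61 = (5,1)_12 → 26
26 = (2,2)_12 → 8
8 = (8)_12 → 64
64 = (5,4)_12 → 41  — 41 already appeared earlier.

41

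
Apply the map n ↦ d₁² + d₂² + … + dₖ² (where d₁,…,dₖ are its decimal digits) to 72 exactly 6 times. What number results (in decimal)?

89

72 → 7² + 2² = 53
53 → 5² + 3² = 34
34 → 3² + 4² = 25
25 → 2² + 5² = 29
29 → 2² + 9² = 85
85 → 8² + 5² = 89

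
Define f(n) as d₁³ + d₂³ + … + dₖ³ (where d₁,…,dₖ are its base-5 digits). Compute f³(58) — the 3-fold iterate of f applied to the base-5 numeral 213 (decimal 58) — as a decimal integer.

8

58 = (2,1,3)_5 → 36
36 = (1,2,1)_5 → 10
10 = (2,0)_5 → 8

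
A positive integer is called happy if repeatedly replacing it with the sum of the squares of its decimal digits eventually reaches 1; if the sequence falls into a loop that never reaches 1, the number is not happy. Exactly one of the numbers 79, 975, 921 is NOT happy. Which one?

79: 79 → 130 → 10 → 1  — reaches 1 (happy)
975: 975 → 155 → 51 → 26 → 40 → 16 → 37 → 58 → 89 → 145 → 42 → 20 → 4 → 16  — repeats 16 (not happy)
921: 921 → 86 → 100 → 1  — reaches 1 (happy)

975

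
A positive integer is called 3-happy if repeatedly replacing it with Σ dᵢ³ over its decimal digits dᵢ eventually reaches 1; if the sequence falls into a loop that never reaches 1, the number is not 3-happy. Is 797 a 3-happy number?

not 3-happy

797 → 7³ + 9³ + 7³ = 1415
1415 → 1³ + 4³ + 1³ + 5³ = 191
191 → 1³ + 9³ + 1³ = 731
731 → 7³ + 3³ + 1³ = 371
371 → 3³ + 7³ + 1³ = 371  — 371 already seen; the sequence cycles without reaching 1.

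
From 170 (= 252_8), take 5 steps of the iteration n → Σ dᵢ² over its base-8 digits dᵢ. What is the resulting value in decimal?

10

170 = (2,5,2)_8 → 2² + 5² + 2² = 33
33 = (4,1)_8 → 4² + 1² = 17
17 = (2,1)_8 → 2² + 1² = 5
5 = (5)_8 → 5² = 25
25 = (3,1)_8 → 3² + 1² = 10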